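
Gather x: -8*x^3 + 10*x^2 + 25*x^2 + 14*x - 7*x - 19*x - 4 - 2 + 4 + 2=-8*x^3 + 35*x^2 - 12*x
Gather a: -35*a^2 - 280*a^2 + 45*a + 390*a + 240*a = -315*a^2 + 675*a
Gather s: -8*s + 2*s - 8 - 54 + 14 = -6*s - 48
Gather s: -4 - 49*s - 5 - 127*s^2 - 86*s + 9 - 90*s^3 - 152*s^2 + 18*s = -90*s^3 - 279*s^2 - 117*s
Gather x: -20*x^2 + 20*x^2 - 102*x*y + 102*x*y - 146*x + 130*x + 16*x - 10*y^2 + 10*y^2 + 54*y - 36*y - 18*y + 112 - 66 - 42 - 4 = 0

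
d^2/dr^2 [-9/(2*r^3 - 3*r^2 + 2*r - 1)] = 18*(3*(2*r - 1)*(2*r^3 - 3*r^2 + 2*r - 1) - 4*(3*r^2 - 3*r + 1)^2)/(2*r^3 - 3*r^2 + 2*r - 1)^3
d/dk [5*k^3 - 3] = 15*k^2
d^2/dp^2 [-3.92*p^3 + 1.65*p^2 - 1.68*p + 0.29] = 3.3 - 23.52*p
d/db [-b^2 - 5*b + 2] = -2*b - 5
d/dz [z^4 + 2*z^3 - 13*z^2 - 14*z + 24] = 4*z^3 + 6*z^2 - 26*z - 14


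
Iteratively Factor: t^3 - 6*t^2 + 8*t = (t - 2)*(t^2 - 4*t) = (t - 4)*(t - 2)*(t)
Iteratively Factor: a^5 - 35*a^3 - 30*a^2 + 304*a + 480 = (a + 4)*(a^4 - 4*a^3 - 19*a^2 + 46*a + 120) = (a + 2)*(a + 4)*(a^3 - 6*a^2 - 7*a + 60) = (a - 4)*(a + 2)*(a + 4)*(a^2 - 2*a - 15) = (a - 4)*(a + 2)*(a + 3)*(a + 4)*(a - 5)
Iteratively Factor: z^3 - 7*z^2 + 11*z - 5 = (z - 1)*(z^2 - 6*z + 5) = (z - 5)*(z - 1)*(z - 1)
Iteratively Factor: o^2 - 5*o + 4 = (o - 1)*(o - 4)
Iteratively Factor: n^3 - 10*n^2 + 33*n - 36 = (n - 3)*(n^2 - 7*n + 12) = (n - 3)^2*(n - 4)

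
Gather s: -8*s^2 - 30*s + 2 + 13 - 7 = -8*s^2 - 30*s + 8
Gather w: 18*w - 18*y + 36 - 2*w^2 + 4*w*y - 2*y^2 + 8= -2*w^2 + w*(4*y + 18) - 2*y^2 - 18*y + 44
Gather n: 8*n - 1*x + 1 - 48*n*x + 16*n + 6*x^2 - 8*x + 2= n*(24 - 48*x) + 6*x^2 - 9*x + 3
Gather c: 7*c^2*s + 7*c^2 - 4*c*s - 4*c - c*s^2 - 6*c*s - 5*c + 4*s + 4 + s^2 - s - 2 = c^2*(7*s + 7) + c*(-s^2 - 10*s - 9) + s^2 + 3*s + 2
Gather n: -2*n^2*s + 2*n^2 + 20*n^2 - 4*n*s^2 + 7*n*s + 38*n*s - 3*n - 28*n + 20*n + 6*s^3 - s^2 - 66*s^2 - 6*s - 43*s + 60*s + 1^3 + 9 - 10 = n^2*(22 - 2*s) + n*(-4*s^2 + 45*s - 11) + 6*s^3 - 67*s^2 + 11*s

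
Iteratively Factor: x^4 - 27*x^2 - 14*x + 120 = (x - 2)*(x^3 + 2*x^2 - 23*x - 60) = (x - 2)*(x + 4)*(x^2 - 2*x - 15) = (x - 2)*(x + 3)*(x + 4)*(x - 5)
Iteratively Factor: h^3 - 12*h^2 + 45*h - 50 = (h - 5)*(h^2 - 7*h + 10) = (h - 5)*(h - 2)*(h - 5)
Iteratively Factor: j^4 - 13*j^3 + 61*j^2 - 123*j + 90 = (j - 5)*(j^3 - 8*j^2 + 21*j - 18) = (j - 5)*(j - 3)*(j^2 - 5*j + 6) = (j - 5)*(j - 3)*(j - 2)*(j - 3)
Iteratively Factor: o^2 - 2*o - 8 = (o - 4)*(o + 2)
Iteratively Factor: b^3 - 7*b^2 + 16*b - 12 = (b - 2)*(b^2 - 5*b + 6) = (b - 2)^2*(b - 3)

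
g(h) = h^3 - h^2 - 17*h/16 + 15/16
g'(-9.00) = 259.94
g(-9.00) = -799.50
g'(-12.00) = 454.94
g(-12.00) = -1858.31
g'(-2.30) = 19.41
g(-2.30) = -14.08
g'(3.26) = 24.30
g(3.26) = 21.49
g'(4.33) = 46.52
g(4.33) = 58.77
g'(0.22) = -1.36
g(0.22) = 0.67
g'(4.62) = 53.73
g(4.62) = 73.30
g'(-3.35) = 39.30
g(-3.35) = -44.32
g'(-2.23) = 18.32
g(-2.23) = -12.76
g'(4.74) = 56.86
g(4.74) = 79.93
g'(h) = 3*h^2 - 2*h - 17/16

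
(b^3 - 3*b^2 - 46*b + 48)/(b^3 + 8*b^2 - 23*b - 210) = (b^2 - 9*b + 8)/(b^2 + 2*b - 35)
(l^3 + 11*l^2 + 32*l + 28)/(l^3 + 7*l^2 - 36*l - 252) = (l^2 + 4*l + 4)/(l^2 - 36)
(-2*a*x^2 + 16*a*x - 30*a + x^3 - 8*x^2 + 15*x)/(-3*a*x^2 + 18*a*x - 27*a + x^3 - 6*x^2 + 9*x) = (-2*a*x + 10*a + x^2 - 5*x)/(-3*a*x + 9*a + x^2 - 3*x)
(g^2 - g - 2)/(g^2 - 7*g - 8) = (g - 2)/(g - 8)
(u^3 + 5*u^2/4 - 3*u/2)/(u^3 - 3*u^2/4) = (u + 2)/u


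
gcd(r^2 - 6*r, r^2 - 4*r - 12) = r - 6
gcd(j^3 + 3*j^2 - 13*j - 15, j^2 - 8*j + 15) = j - 3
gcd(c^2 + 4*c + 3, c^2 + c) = c + 1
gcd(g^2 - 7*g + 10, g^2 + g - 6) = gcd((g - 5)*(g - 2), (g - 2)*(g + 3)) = g - 2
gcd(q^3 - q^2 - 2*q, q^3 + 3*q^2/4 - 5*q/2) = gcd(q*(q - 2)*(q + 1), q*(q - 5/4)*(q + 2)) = q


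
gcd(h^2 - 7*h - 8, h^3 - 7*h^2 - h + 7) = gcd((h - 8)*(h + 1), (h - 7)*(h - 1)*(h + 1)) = h + 1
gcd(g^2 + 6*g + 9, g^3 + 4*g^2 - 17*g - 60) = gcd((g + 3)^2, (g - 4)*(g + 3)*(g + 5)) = g + 3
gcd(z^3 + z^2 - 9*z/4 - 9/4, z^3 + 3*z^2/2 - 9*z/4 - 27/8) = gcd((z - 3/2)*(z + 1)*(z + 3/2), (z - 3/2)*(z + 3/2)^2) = z^2 - 9/4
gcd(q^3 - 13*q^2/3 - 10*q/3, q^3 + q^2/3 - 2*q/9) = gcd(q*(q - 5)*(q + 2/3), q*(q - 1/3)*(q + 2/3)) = q^2 + 2*q/3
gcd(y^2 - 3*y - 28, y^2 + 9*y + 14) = 1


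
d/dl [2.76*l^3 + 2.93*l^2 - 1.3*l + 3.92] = 8.28*l^2 + 5.86*l - 1.3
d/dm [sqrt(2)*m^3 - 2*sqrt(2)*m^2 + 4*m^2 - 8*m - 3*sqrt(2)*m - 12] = 3*sqrt(2)*m^2 - 4*sqrt(2)*m + 8*m - 8 - 3*sqrt(2)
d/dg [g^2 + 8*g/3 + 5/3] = 2*g + 8/3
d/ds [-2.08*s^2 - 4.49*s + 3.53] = -4.16*s - 4.49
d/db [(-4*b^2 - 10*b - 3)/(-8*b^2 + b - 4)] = (-84*b^2 - 16*b + 43)/(64*b^4 - 16*b^3 + 65*b^2 - 8*b + 16)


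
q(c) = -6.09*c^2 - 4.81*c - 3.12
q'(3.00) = -41.35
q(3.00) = -72.36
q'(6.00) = -77.89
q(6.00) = -251.22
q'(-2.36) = 23.93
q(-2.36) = -25.69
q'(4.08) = -54.50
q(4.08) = -124.12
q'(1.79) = -26.61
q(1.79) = -31.24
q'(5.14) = -67.42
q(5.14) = -188.74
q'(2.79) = -38.79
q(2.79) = -63.95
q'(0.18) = -7.00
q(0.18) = -4.18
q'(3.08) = -42.32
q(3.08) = -75.71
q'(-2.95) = 31.12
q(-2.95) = -41.93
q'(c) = -12.18*c - 4.81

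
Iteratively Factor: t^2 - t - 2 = (t + 1)*(t - 2)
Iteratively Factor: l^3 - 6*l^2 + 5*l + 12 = (l - 3)*(l^2 - 3*l - 4) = (l - 3)*(l + 1)*(l - 4)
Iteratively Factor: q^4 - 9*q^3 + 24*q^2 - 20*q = (q - 2)*(q^3 - 7*q^2 + 10*q) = (q - 5)*(q - 2)*(q^2 - 2*q) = (q - 5)*(q - 2)^2*(q)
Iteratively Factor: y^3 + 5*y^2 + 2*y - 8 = (y + 4)*(y^2 + y - 2) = (y + 2)*(y + 4)*(y - 1)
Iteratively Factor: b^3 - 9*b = (b + 3)*(b^2 - 3*b) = b*(b + 3)*(b - 3)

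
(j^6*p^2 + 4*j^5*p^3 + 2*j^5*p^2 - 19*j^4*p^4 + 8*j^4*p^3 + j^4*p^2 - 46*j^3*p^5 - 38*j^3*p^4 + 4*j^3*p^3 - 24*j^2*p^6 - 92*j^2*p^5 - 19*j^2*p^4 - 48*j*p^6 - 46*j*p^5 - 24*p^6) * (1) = j^6*p^2 + 4*j^5*p^3 + 2*j^5*p^2 - 19*j^4*p^4 + 8*j^4*p^3 + j^4*p^2 - 46*j^3*p^5 - 38*j^3*p^4 + 4*j^3*p^3 - 24*j^2*p^6 - 92*j^2*p^5 - 19*j^2*p^4 - 48*j*p^6 - 46*j*p^5 - 24*p^6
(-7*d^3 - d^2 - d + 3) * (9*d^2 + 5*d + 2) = -63*d^5 - 44*d^4 - 28*d^3 + 20*d^2 + 13*d + 6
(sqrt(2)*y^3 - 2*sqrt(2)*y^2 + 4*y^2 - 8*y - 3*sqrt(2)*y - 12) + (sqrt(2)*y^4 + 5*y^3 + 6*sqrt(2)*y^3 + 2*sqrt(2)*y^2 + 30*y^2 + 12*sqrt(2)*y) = sqrt(2)*y^4 + 5*y^3 + 7*sqrt(2)*y^3 + 34*y^2 - 8*y + 9*sqrt(2)*y - 12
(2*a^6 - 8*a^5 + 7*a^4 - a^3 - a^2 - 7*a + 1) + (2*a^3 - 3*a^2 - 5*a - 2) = 2*a^6 - 8*a^5 + 7*a^4 + a^3 - 4*a^2 - 12*a - 1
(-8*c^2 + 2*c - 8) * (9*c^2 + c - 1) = -72*c^4 + 10*c^3 - 62*c^2 - 10*c + 8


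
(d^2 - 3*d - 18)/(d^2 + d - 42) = (d + 3)/(d + 7)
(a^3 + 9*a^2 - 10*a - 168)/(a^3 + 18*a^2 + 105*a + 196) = (a^2 + 2*a - 24)/(a^2 + 11*a + 28)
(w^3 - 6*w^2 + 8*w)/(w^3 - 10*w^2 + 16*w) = (w - 4)/(w - 8)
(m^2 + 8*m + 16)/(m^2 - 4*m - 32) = (m + 4)/(m - 8)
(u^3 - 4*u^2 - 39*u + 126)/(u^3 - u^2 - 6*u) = (u^2 - u - 42)/(u*(u + 2))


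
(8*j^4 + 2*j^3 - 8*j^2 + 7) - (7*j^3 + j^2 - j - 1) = 8*j^4 - 5*j^3 - 9*j^2 + j + 8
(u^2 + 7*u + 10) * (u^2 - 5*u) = u^4 + 2*u^3 - 25*u^2 - 50*u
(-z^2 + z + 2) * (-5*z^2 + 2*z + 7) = 5*z^4 - 7*z^3 - 15*z^2 + 11*z + 14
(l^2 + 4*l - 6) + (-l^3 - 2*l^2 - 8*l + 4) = -l^3 - l^2 - 4*l - 2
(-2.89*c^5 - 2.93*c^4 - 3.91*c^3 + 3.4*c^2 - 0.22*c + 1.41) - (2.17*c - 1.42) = -2.89*c^5 - 2.93*c^4 - 3.91*c^3 + 3.4*c^2 - 2.39*c + 2.83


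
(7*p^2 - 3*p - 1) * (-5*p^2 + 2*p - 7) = -35*p^4 + 29*p^3 - 50*p^2 + 19*p + 7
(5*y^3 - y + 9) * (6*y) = 30*y^4 - 6*y^2 + 54*y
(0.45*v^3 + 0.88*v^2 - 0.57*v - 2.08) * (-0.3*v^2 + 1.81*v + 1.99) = -0.135*v^5 + 0.5505*v^4 + 2.6593*v^3 + 1.3435*v^2 - 4.8991*v - 4.1392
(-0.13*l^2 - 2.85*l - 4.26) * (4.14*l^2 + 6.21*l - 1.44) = -0.5382*l^4 - 12.6063*l^3 - 35.1477*l^2 - 22.3506*l + 6.1344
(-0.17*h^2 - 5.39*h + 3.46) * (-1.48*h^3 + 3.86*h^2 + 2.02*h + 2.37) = 0.2516*h^5 + 7.321*h^4 - 26.2696*h^3 + 2.0649*h^2 - 5.7851*h + 8.2002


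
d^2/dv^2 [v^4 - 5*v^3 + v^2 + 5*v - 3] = 12*v^2 - 30*v + 2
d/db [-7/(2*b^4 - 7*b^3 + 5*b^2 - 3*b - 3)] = 7*(8*b^3 - 21*b^2 + 10*b - 3)/(-2*b^4 + 7*b^3 - 5*b^2 + 3*b + 3)^2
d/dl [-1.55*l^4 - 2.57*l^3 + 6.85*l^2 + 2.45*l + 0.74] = -6.2*l^3 - 7.71*l^2 + 13.7*l + 2.45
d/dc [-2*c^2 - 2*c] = -4*c - 2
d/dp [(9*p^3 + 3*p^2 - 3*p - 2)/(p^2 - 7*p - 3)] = (9*p^4 - 126*p^3 - 99*p^2 - 14*p - 5)/(p^4 - 14*p^3 + 43*p^2 + 42*p + 9)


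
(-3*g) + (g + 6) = 6 - 2*g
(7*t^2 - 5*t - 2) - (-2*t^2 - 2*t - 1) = 9*t^2 - 3*t - 1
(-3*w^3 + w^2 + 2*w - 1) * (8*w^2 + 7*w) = -24*w^5 - 13*w^4 + 23*w^3 + 6*w^2 - 7*w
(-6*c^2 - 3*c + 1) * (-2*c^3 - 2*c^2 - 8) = 12*c^5 + 18*c^4 + 4*c^3 + 46*c^2 + 24*c - 8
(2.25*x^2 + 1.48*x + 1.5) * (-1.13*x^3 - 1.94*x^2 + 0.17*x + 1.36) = -2.5425*x^5 - 6.0374*x^4 - 4.1837*x^3 + 0.4016*x^2 + 2.2678*x + 2.04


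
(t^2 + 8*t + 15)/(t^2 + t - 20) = (t + 3)/(t - 4)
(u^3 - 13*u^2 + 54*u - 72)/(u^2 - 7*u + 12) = u - 6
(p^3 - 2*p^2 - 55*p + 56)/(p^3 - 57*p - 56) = (p - 1)/(p + 1)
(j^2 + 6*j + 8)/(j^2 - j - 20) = (j + 2)/(j - 5)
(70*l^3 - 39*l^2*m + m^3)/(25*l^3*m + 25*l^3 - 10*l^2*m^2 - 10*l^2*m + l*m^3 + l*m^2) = (14*l^2 - 5*l*m - m^2)/(l*(5*l*m + 5*l - m^2 - m))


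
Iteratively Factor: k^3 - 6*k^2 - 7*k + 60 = (k + 3)*(k^2 - 9*k + 20) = (k - 5)*(k + 3)*(k - 4)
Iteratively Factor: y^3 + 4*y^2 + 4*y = (y + 2)*(y^2 + 2*y) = (y + 2)^2*(y)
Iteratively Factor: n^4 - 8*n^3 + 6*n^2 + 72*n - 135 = (n - 3)*(n^3 - 5*n^2 - 9*n + 45) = (n - 3)^2*(n^2 - 2*n - 15) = (n - 3)^2*(n + 3)*(n - 5)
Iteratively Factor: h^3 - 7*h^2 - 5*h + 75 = (h - 5)*(h^2 - 2*h - 15) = (h - 5)^2*(h + 3)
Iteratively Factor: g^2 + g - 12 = (g - 3)*(g + 4)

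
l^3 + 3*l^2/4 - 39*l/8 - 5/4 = (l - 2)*(l + 1/4)*(l + 5/2)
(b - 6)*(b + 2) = b^2 - 4*b - 12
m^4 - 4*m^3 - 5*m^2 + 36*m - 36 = (m - 3)*(m - 2)^2*(m + 3)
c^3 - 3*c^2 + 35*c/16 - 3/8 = (c - 2)*(c - 3/4)*(c - 1/4)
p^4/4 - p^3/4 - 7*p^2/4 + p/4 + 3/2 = (p/4 + 1/2)*(p - 3)*(p - 1)*(p + 1)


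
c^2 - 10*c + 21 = (c - 7)*(c - 3)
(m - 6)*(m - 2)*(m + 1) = m^3 - 7*m^2 + 4*m + 12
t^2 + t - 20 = (t - 4)*(t + 5)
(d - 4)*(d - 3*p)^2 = d^3 - 6*d^2*p - 4*d^2 + 9*d*p^2 + 24*d*p - 36*p^2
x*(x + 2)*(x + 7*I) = x^3 + 2*x^2 + 7*I*x^2 + 14*I*x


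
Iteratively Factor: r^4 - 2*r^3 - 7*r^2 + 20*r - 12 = (r - 2)*(r^3 - 7*r + 6) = (r - 2)*(r + 3)*(r^2 - 3*r + 2) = (r - 2)*(r - 1)*(r + 3)*(r - 2)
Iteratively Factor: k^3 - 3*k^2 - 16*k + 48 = (k + 4)*(k^2 - 7*k + 12) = (k - 4)*(k + 4)*(k - 3)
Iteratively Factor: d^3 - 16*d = (d - 4)*(d^2 + 4*d) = d*(d - 4)*(d + 4)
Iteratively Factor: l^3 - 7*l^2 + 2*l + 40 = (l - 4)*(l^2 - 3*l - 10) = (l - 4)*(l + 2)*(l - 5)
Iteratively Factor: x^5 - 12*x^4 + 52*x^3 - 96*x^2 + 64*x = (x - 2)*(x^4 - 10*x^3 + 32*x^2 - 32*x) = (x - 4)*(x - 2)*(x^3 - 6*x^2 + 8*x) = x*(x - 4)*(x - 2)*(x^2 - 6*x + 8) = x*(x - 4)*(x - 2)^2*(x - 4)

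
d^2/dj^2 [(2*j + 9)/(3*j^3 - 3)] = 2*j*(j^3*(6*j + 27) + (-4*j - 9)*(j^3 - 1))/(j^3 - 1)^3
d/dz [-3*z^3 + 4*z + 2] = 4 - 9*z^2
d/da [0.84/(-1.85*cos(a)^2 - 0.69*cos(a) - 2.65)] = -(3.108*cos(a) + 0.5796)*sin(a)/(1.85*cos(a)^2 + 0.69*cos(a) + 2.65)^2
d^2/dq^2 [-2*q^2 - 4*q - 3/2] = -4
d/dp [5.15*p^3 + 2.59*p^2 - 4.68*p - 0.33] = 15.45*p^2 + 5.18*p - 4.68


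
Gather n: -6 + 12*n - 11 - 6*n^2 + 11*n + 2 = -6*n^2 + 23*n - 15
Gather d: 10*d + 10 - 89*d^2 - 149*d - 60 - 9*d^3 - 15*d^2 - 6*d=-9*d^3 - 104*d^2 - 145*d - 50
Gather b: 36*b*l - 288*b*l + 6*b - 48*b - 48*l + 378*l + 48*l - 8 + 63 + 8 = b*(-252*l - 42) + 378*l + 63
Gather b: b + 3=b + 3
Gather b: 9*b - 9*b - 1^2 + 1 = 0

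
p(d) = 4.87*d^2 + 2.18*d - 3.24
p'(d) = 9.74*d + 2.18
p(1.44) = 10.00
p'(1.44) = 16.21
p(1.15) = 5.71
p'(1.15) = 13.38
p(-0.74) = -2.19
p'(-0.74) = -5.03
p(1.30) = 7.82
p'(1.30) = 14.84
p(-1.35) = 2.69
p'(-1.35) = -10.97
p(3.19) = 53.27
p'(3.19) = 33.25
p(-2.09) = 13.48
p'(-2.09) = -18.18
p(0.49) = -1.00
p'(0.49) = 6.95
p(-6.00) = 159.00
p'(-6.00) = -56.26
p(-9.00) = 371.61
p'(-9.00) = -85.48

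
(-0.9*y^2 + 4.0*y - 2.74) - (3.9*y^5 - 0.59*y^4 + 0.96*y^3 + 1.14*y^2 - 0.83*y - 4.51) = -3.9*y^5 + 0.59*y^4 - 0.96*y^3 - 2.04*y^2 + 4.83*y + 1.77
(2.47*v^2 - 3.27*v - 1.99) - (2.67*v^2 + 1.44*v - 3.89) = -0.2*v^2 - 4.71*v + 1.9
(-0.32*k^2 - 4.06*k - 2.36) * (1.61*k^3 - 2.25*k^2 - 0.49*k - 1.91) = -0.5152*k^5 - 5.8166*k^4 + 5.4922*k^3 + 7.9106*k^2 + 8.911*k + 4.5076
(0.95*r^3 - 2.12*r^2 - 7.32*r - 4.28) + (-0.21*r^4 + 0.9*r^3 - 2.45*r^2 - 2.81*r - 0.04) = -0.21*r^4 + 1.85*r^3 - 4.57*r^2 - 10.13*r - 4.32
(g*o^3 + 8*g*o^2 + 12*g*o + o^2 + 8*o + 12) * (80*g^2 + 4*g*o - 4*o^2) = 80*g^3*o^3 + 640*g^3*o^2 + 960*g^3*o + 4*g^2*o^4 + 32*g^2*o^3 + 128*g^2*o^2 + 640*g^2*o + 960*g^2 - 4*g*o^5 - 32*g*o^4 - 44*g*o^3 + 32*g*o^2 + 48*g*o - 4*o^4 - 32*o^3 - 48*o^2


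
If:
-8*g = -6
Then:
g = 3/4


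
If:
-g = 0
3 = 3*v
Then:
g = 0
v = 1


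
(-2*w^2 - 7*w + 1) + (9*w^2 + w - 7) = 7*w^2 - 6*w - 6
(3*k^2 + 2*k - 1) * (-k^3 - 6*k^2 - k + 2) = -3*k^5 - 20*k^4 - 14*k^3 + 10*k^2 + 5*k - 2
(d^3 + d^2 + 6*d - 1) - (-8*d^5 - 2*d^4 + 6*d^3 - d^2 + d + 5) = 8*d^5 + 2*d^4 - 5*d^3 + 2*d^2 + 5*d - 6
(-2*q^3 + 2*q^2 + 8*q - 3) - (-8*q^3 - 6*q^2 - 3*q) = 6*q^3 + 8*q^2 + 11*q - 3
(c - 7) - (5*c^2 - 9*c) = -5*c^2 + 10*c - 7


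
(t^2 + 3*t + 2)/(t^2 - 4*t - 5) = (t + 2)/(t - 5)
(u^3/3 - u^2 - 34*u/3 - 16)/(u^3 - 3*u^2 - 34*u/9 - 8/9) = 3*(-u^3 + 3*u^2 + 34*u + 48)/(-9*u^3 + 27*u^2 + 34*u + 8)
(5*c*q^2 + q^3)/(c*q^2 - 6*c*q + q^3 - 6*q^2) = q*(5*c + q)/(c*q - 6*c + q^2 - 6*q)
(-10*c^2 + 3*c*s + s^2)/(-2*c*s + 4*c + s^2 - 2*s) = (5*c + s)/(s - 2)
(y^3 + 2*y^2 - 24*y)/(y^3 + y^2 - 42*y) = (y^2 + 2*y - 24)/(y^2 + y - 42)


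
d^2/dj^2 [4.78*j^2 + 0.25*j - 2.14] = 9.56000000000000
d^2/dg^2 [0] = 0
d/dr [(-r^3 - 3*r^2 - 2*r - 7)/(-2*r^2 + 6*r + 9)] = (2*r^4 - 12*r^3 - 49*r^2 - 82*r + 24)/(4*r^4 - 24*r^3 + 108*r + 81)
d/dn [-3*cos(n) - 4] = 3*sin(n)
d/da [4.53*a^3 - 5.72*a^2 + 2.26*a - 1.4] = 13.59*a^2 - 11.44*a + 2.26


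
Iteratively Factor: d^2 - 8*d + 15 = (d - 3)*(d - 5)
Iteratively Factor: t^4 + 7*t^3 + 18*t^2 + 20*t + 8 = (t + 1)*(t^3 + 6*t^2 + 12*t + 8) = (t + 1)*(t + 2)*(t^2 + 4*t + 4) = (t + 1)*(t + 2)^2*(t + 2)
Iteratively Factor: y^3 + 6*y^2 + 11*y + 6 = (y + 3)*(y^2 + 3*y + 2) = (y + 1)*(y + 3)*(y + 2)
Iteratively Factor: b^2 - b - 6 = (b - 3)*(b + 2)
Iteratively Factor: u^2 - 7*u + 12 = (u - 4)*(u - 3)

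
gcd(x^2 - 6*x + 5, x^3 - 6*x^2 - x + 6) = x - 1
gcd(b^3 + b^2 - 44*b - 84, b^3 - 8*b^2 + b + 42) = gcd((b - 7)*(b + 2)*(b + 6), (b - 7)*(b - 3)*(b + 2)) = b^2 - 5*b - 14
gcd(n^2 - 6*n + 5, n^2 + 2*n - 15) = 1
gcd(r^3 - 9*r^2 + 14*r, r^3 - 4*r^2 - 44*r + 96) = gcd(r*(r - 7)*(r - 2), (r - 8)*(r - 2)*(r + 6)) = r - 2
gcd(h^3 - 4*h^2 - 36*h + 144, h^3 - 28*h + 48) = h^2 + 2*h - 24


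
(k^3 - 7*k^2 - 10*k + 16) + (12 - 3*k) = k^3 - 7*k^2 - 13*k + 28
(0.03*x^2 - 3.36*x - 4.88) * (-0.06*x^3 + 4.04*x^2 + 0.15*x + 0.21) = -0.0018*x^5 + 0.3228*x^4 - 13.2771*x^3 - 20.2129*x^2 - 1.4376*x - 1.0248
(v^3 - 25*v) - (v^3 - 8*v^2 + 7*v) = 8*v^2 - 32*v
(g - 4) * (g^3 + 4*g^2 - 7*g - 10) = g^4 - 23*g^2 + 18*g + 40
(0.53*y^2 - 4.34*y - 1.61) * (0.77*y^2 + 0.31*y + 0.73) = 0.4081*y^4 - 3.1775*y^3 - 2.1982*y^2 - 3.6673*y - 1.1753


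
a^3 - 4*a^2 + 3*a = a*(a - 3)*(a - 1)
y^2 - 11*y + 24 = (y - 8)*(y - 3)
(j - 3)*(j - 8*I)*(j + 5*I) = j^3 - 3*j^2 - 3*I*j^2 + 40*j + 9*I*j - 120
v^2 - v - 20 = (v - 5)*(v + 4)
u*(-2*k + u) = -2*k*u + u^2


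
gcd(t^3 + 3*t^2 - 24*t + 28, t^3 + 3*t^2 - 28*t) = t + 7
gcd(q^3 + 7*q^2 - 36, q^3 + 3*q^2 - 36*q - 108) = q^2 + 9*q + 18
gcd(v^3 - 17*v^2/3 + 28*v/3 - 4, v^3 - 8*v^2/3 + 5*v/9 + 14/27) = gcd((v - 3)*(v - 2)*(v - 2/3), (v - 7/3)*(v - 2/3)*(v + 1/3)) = v - 2/3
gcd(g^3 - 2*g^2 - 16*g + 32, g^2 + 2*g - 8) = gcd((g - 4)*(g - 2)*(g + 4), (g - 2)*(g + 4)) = g^2 + 2*g - 8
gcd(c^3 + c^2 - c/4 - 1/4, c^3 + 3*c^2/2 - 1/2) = c^2 + c/2 - 1/2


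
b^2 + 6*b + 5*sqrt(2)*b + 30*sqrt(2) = (b + 6)*(b + 5*sqrt(2))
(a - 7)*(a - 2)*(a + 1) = a^3 - 8*a^2 + 5*a + 14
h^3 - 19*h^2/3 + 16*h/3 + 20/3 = (h - 5)*(h - 2)*(h + 2/3)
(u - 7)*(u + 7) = u^2 - 49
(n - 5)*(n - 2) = n^2 - 7*n + 10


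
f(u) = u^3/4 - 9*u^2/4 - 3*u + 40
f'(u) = 3*u^2/4 - 9*u/2 - 3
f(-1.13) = 40.16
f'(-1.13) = 3.04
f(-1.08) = 40.30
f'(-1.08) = 2.73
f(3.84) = 9.46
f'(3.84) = -9.22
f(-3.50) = 12.22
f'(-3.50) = 21.94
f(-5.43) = -50.08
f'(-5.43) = 43.55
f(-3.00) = 22.00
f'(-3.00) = 17.25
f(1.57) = 30.71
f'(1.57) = -8.22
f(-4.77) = -24.02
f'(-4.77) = 35.53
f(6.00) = -5.00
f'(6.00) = -3.00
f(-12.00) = -680.00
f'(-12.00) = 159.00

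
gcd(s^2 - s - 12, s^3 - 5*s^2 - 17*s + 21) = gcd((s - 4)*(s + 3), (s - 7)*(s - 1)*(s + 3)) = s + 3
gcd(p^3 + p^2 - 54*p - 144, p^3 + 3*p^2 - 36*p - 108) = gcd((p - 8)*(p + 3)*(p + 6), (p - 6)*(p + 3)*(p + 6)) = p^2 + 9*p + 18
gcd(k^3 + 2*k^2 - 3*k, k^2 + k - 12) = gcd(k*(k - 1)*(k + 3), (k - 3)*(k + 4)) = 1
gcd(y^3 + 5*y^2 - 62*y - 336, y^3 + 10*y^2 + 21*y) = y + 7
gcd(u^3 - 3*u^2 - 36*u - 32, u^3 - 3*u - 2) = u + 1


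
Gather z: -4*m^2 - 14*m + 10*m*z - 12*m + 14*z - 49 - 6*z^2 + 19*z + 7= -4*m^2 - 26*m - 6*z^2 + z*(10*m + 33) - 42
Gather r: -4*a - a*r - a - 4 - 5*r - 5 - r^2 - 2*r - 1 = -5*a - r^2 + r*(-a - 7) - 10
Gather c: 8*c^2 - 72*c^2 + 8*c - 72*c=-64*c^2 - 64*c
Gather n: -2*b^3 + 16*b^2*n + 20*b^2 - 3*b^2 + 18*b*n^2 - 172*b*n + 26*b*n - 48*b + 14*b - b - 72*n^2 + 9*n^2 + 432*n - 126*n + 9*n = -2*b^3 + 17*b^2 - 35*b + n^2*(18*b - 63) + n*(16*b^2 - 146*b + 315)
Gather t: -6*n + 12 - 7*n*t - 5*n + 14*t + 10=-11*n + t*(14 - 7*n) + 22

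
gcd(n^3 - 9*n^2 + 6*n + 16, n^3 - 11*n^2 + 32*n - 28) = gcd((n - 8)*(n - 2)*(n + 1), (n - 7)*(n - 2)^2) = n - 2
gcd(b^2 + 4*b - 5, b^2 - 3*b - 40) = b + 5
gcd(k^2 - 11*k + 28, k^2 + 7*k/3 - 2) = 1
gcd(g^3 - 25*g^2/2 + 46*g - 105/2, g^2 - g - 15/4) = g - 5/2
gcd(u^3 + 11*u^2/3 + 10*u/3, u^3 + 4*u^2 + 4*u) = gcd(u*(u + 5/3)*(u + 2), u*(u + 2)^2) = u^2 + 2*u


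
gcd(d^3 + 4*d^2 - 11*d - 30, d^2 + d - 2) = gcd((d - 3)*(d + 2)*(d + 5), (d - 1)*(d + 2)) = d + 2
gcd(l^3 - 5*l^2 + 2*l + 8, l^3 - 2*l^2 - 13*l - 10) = l + 1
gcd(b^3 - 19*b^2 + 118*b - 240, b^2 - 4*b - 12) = b - 6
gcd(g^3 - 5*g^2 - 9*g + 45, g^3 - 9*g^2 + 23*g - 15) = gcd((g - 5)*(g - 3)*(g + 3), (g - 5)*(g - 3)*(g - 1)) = g^2 - 8*g + 15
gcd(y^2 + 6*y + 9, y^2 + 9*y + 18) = y + 3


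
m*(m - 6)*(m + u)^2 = m^4 + 2*m^3*u - 6*m^3 + m^2*u^2 - 12*m^2*u - 6*m*u^2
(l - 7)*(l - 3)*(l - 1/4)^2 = l^4 - 21*l^3/2 + 417*l^2/16 - 89*l/8 + 21/16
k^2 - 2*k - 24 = (k - 6)*(k + 4)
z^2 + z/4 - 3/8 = (z - 1/2)*(z + 3/4)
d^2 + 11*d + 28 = (d + 4)*(d + 7)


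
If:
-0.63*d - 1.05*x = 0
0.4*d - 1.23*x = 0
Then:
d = 0.00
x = 0.00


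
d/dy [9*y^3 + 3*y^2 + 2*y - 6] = 27*y^2 + 6*y + 2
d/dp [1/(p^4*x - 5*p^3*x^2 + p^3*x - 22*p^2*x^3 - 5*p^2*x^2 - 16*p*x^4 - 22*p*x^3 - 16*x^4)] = (-4*p^3 + 15*p^2*x - 3*p^2 + 44*p*x^2 + 10*p*x + 16*x^3 + 22*x^2)/(x*(-p^4 + 5*p^3*x - p^3 + 22*p^2*x^2 + 5*p^2*x + 16*p*x^3 + 22*p*x^2 + 16*x^3)^2)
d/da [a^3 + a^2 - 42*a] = 3*a^2 + 2*a - 42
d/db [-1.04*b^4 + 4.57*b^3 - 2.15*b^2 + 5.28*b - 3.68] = -4.16*b^3 + 13.71*b^2 - 4.3*b + 5.28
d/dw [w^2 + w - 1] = 2*w + 1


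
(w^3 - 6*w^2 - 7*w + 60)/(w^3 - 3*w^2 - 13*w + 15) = (w - 4)/(w - 1)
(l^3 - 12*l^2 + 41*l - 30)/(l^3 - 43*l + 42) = (l - 5)/(l + 7)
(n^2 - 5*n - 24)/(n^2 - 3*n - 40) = (n + 3)/(n + 5)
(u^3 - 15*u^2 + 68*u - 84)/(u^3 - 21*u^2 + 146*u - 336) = (u - 2)/(u - 8)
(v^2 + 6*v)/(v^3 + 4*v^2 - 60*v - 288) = v/(v^2 - 2*v - 48)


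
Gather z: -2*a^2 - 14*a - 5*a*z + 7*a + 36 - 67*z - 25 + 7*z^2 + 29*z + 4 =-2*a^2 - 7*a + 7*z^2 + z*(-5*a - 38) + 15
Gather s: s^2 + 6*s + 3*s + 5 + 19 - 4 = s^2 + 9*s + 20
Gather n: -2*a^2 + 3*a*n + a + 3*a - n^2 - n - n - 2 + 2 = -2*a^2 + 4*a - n^2 + n*(3*a - 2)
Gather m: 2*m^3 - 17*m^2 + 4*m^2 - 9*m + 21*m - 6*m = 2*m^3 - 13*m^2 + 6*m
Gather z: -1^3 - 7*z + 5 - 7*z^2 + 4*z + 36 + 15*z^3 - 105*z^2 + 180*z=15*z^3 - 112*z^2 + 177*z + 40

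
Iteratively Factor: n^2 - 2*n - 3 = (n - 3)*(n + 1)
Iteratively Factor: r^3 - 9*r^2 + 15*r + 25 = (r - 5)*(r^2 - 4*r - 5) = (r - 5)^2*(r + 1)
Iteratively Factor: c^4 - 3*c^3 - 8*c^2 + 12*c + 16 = (c + 2)*(c^3 - 5*c^2 + 2*c + 8) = (c - 4)*(c + 2)*(c^2 - c - 2) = (c - 4)*(c - 2)*(c + 2)*(c + 1)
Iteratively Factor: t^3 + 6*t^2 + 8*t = (t)*(t^2 + 6*t + 8) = t*(t + 4)*(t + 2)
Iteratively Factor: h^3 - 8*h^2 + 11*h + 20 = (h + 1)*(h^2 - 9*h + 20) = (h - 4)*(h + 1)*(h - 5)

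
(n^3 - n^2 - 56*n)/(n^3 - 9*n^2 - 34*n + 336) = n*(n + 7)/(n^2 - n - 42)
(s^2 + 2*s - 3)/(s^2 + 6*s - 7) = (s + 3)/(s + 7)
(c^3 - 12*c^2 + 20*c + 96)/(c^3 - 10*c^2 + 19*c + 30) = (c^2 - 6*c - 16)/(c^2 - 4*c - 5)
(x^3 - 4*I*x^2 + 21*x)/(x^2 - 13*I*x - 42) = x*(x + 3*I)/(x - 6*I)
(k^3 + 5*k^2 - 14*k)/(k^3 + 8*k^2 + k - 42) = k/(k + 3)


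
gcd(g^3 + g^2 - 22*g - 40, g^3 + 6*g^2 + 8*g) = g^2 + 6*g + 8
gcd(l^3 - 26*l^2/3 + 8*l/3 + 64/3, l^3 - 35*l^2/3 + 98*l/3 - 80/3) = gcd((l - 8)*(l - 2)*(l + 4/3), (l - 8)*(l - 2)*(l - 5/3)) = l^2 - 10*l + 16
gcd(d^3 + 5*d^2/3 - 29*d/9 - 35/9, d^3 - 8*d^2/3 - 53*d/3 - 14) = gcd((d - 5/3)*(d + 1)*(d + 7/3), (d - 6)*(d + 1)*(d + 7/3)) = d^2 + 10*d/3 + 7/3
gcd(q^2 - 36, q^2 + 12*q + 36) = q + 6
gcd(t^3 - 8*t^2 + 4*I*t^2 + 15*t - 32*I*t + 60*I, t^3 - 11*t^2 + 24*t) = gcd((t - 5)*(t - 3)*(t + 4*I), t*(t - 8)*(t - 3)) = t - 3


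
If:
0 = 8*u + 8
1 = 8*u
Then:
No Solution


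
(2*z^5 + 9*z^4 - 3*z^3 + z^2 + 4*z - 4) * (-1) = -2*z^5 - 9*z^4 + 3*z^3 - z^2 - 4*z + 4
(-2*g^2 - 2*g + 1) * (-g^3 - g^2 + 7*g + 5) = 2*g^5 + 4*g^4 - 13*g^3 - 25*g^2 - 3*g + 5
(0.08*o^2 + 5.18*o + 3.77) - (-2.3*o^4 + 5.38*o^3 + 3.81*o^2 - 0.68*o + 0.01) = 2.3*o^4 - 5.38*o^3 - 3.73*o^2 + 5.86*o + 3.76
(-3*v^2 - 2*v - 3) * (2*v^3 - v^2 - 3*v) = -6*v^5 - v^4 + 5*v^3 + 9*v^2 + 9*v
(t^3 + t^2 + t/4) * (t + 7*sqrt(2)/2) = t^4 + t^3 + 7*sqrt(2)*t^3/2 + t^2/4 + 7*sqrt(2)*t^2/2 + 7*sqrt(2)*t/8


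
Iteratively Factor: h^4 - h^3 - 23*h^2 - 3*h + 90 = (h - 2)*(h^3 + h^2 - 21*h - 45) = (h - 2)*(h + 3)*(h^2 - 2*h - 15) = (h - 5)*(h - 2)*(h + 3)*(h + 3)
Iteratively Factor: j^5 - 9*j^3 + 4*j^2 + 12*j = (j)*(j^4 - 9*j^2 + 4*j + 12) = j*(j - 2)*(j^3 + 2*j^2 - 5*j - 6) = j*(j - 2)*(j + 3)*(j^2 - j - 2) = j*(j - 2)*(j + 1)*(j + 3)*(j - 2)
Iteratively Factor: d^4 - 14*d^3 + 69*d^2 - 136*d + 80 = (d - 4)*(d^3 - 10*d^2 + 29*d - 20) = (d - 5)*(d - 4)*(d^2 - 5*d + 4) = (d - 5)*(d - 4)*(d - 1)*(d - 4)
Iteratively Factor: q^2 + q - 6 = (q + 3)*(q - 2)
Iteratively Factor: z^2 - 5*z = (z - 5)*(z)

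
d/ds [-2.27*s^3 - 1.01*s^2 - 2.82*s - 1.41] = -6.81*s^2 - 2.02*s - 2.82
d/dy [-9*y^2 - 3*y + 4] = -18*y - 3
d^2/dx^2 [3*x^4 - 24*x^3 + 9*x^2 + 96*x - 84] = 36*x^2 - 144*x + 18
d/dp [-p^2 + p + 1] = 1 - 2*p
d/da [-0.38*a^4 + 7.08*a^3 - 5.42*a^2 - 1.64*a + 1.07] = -1.52*a^3 + 21.24*a^2 - 10.84*a - 1.64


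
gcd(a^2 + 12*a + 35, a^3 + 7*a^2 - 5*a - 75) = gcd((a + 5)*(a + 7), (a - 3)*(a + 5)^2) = a + 5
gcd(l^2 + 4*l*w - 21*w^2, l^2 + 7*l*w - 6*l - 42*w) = l + 7*w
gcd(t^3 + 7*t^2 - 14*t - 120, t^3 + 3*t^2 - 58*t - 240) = t^2 + 11*t + 30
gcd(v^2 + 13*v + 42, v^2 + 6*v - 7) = v + 7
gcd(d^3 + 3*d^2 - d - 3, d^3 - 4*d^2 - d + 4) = d^2 - 1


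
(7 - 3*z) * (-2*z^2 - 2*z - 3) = 6*z^3 - 8*z^2 - 5*z - 21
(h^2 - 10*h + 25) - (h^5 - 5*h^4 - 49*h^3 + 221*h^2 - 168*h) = -h^5 + 5*h^4 + 49*h^3 - 220*h^2 + 158*h + 25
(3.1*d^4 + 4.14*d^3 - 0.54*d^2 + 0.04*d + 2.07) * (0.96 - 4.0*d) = -12.4*d^5 - 13.584*d^4 + 6.1344*d^3 - 0.6784*d^2 - 8.2416*d + 1.9872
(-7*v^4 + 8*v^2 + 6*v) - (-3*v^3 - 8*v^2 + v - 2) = -7*v^4 + 3*v^3 + 16*v^2 + 5*v + 2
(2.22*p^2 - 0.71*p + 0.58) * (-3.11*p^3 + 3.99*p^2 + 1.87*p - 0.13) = -6.9042*p^5 + 11.0659*p^4 - 0.485299999999999*p^3 + 0.6979*p^2 + 1.1769*p - 0.0754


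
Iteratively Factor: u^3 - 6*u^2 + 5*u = (u)*(u^2 - 6*u + 5) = u*(u - 5)*(u - 1)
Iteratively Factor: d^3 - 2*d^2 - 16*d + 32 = (d - 4)*(d^2 + 2*d - 8) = (d - 4)*(d - 2)*(d + 4)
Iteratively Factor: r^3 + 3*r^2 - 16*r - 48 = (r - 4)*(r^2 + 7*r + 12) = (r - 4)*(r + 4)*(r + 3)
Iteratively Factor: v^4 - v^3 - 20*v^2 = (v - 5)*(v^3 + 4*v^2) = v*(v - 5)*(v^2 + 4*v) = v^2*(v - 5)*(v + 4)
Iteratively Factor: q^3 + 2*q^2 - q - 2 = (q + 2)*(q^2 - 1) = (q + 1)*(q + 2)*(q - 1)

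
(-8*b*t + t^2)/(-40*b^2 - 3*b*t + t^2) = t/(5*b + t)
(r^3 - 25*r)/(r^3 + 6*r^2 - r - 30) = r*(r - 5)/(r^2 + r - 6)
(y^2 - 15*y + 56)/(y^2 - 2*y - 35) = (y - 8)/(y + 5)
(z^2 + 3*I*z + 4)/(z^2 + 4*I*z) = (z - I)/z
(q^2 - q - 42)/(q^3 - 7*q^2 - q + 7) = (q + 6)/(q^2 - 1)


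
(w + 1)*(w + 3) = w^2 + 4*w + 3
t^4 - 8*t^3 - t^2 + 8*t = t*(t - 8)*(t - 1)*(t + 1)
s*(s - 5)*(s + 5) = s^3 - 25*s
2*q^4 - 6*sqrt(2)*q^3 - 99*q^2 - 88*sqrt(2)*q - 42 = (q - 7*sqrt(2))*(q + 3*sqrt(2))*(sqrt(2)*q + 1)^2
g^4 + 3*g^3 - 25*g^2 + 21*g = g*(g - 3)*(g - 1)*(g + 7)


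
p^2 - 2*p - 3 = (p - 3)*(p + 1)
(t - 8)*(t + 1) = t^2 - 7*t - 8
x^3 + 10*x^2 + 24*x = x*(x + 4)*(x + 6)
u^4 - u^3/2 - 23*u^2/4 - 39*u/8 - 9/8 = (u - 3)*(u + 1/2)^2*(u + 3/2)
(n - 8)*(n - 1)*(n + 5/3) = n^3 - 22*n^2/3 - 7*n + 40/3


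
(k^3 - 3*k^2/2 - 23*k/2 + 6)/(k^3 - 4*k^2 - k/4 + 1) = 2*(k + 3)/(2*k + 1)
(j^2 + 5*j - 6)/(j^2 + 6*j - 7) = (j + 6)/(j + 7)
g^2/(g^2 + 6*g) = g/(g + 6)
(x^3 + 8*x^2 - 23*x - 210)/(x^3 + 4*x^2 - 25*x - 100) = (x^2 + 13*x + 42)/(x^2 + 9*x + 20)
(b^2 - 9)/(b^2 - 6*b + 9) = (b + 3)/(b - 3)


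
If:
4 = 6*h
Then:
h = 2/3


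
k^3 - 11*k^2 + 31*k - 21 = (k - 7)*(k - 3)*(k - 1)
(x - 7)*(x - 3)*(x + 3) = x^3 - 7*x^2 - 9*x + 63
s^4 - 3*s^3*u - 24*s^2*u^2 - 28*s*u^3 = s*(s - 7*u)*(s + 2*u)^2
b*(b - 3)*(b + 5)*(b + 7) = b^4 + 9*b^3 - b^2 - 105*b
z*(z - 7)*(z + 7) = z^3 - 49*z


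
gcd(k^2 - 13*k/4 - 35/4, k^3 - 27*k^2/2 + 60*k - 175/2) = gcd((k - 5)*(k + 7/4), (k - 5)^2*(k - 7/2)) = k - 5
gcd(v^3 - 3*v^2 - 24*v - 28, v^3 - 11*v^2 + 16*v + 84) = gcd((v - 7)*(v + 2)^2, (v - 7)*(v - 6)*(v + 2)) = v^2 - 5*v - 14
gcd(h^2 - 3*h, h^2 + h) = h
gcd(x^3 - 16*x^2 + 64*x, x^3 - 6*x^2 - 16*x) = x^2 - 8*x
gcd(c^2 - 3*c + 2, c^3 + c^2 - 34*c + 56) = c - 2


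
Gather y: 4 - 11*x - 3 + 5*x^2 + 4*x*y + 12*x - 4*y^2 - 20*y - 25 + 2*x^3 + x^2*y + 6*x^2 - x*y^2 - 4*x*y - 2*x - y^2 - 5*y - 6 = 2*x^3 + 11*x^2 - x + y^2*(-x - 5) + y*(x^2 - 25) - 30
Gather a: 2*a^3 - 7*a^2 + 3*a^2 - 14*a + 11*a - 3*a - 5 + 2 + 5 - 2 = 2*a^3 - 4*a^2 - 6*a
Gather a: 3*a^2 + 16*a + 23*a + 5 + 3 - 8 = 3*a^2 + 39*a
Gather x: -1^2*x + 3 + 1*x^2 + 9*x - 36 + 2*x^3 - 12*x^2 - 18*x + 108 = 2*x^3 - 11*x^2 - 10*x + 75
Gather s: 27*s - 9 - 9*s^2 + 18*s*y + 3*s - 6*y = -9*s^2 + s*(18*y + 30) - 6*y - 9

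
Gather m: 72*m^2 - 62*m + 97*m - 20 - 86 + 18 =72*m^2 + 35*m - 88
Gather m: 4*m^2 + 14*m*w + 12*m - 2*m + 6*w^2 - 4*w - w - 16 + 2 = 4*m^2 + m*(14*w + 10) + 6*w^2 - 5*w - 14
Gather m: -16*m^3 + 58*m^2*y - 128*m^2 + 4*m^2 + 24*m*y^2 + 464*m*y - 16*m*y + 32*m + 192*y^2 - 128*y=-16*m^3 + m^2*(58*y - 124) + m*(24*y^2 + 448*y + 32) + 192*y^2 - 128*y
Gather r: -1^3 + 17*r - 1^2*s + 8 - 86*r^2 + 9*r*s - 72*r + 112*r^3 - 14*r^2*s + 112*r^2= 112*r^3 + r^2*(26 - 14*s) + r*(9*s - 55) - s + 7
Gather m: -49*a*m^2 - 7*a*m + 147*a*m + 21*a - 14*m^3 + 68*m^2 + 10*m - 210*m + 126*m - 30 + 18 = 21*a - 14*m^3 + m^2*(68 - 49*a) + m*(140*a - 74) - 12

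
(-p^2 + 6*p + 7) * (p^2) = -p^4 + 6*p^3 + 7*p^2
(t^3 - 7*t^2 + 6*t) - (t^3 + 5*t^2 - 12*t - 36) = -12*t^2 + 18*t + 36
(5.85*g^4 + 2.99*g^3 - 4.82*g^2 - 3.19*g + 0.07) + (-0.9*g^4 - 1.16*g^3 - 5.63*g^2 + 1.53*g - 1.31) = 4.95*g^4 + 1.83*g^3 - 10.45*g^2 - 1.66*g - 1.24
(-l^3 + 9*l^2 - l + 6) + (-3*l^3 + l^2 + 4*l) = -4*l^3 + 10*l^2 + 3*l + 6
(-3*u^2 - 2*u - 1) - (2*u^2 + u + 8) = -5*u^2 - 3*u - 9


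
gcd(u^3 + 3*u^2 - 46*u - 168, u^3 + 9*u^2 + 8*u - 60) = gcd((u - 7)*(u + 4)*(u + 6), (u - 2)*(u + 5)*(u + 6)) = u + 6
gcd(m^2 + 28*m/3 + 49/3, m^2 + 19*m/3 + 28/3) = m + 7/3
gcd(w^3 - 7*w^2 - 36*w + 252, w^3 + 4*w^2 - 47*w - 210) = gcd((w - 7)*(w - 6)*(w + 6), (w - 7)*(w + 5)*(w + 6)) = w^2 - w - 42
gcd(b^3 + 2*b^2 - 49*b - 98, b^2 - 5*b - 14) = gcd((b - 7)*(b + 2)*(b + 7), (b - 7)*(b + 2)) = b^2 - 5*b - 14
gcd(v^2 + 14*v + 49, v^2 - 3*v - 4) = 1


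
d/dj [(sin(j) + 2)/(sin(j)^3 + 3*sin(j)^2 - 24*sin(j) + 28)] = (-13*sin(j) + cos(2*j) - 39)*cos(j)/((sin(j) - 2)^3*(sin(j) + 7)^2)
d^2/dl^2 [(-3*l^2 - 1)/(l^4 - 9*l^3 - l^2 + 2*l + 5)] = 2*(-9*l^8 + 81*l^7 - 256*l^6 + 171*l^5 - 459*l^4 - 1027*l^3 + 36*l^2 - 129*l - 84)/(l^12 - 27*l^11 + 240*l^10 - 669*l^9 - 333*l^8 + 177*l^7 + 1304*l^6 + 228*l^5 - 462*l^4 - 727*l^3 - 15*l^2 + 150*l + 125)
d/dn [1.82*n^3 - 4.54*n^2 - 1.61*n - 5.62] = 5.46*n^2 - 9.08*n - 1.61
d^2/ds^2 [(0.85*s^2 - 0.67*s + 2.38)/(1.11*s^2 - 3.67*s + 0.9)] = (5.274276*s^3 + 12.499488*s^2 - 54.156456*s + 56.307704)/(1.367631*s^6 - 13.565421*s^5 + 48.178107*s^4 - 71.428843*s^3 + 39.06333*s^2 - 8.9181*s + 0.729)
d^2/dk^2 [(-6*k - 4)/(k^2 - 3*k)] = 12*(-k^3 - 2*k^2 + 6*k - 6)/(k^3*(k^3 - 9*k^2 + 27*k - 27))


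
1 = 1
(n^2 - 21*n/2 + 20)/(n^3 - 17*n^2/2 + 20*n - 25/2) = (n - 8)/(n^2 - 6*n + 5)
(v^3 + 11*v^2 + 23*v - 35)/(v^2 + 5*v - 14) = (v^2 + 4*v - 5)/(v - 2)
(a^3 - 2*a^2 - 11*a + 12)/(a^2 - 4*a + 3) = (a^2 - a - 12)/(a - 3)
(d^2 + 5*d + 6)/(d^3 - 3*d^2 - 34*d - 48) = 1/(d - 8)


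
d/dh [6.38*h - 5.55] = 6.38000000000000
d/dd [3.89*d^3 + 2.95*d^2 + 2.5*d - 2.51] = 11.67*d^2 + 5.9*d + 2.5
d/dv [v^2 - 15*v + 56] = 2*v - 15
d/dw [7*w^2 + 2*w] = 14*w + 2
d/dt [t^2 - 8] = 2*t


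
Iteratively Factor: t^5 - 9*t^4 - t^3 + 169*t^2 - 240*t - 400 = (t - 5)*(t^4 - 4*t^3 - 21*t^2 + 64*t + 80) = (t - 5)*(t + 1)*(t^3 - 5*t^2 - 16*t + 80) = (t - 5)*(t + 1)*(t + 4)*(t^2 - 9*t + 20) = (t - 5)*(t - 4)*(t + 1)*(t + 4)*(t - 5)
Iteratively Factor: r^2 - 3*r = (r)*(r - 3)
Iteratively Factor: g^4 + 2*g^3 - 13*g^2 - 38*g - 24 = (g - 4)*(g^3 + 6*g^2 + 11*g + 6) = (g - 4)*(g + 1)*(g^2 + 5*g + 6) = (g - 4)*(g + 1)*(g + 3)*(g + 2)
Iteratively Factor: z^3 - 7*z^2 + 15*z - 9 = (z - 1)*(z^2 - 6*z + 9) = (z - 3)*(z - 1)*(z - 3)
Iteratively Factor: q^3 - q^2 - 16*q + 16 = (q - 4)*(q^2 + 3*q - 4) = (q - 4)*(q - 1)*(q + 4)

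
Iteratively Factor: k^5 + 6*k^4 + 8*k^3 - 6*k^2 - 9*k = (k - 1)*(k^4 + 7*k^3 + 15*k^2 + 9*k) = (k - 1)*(k + 3)*(k^3 + 4*k^2 + 3*k) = (k - 1)*(k + 3)^2*(k^2 + k) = k*(k - 1)*(k + 3)^2*(k + 1)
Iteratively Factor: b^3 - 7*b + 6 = (b - 2)*(b^2 + 2*b - 3) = (b - 2)*(b - 1)*(b + 3)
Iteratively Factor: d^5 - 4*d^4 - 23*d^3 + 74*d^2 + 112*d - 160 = (d + 4)*(d^4 - 8*d^3 + 9*d^2 + 38*d - 40) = (d - 1)*(d + 4)*(d^3 - 7*d^2 + 2*d + 40) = (d - 1)*(d + 2)*(d + 4)*(d^2 - 9*d + 20) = (d - 5)*(d - 1)*(d + 2)*(d + 4)*(d - 4)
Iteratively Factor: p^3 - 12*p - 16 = (p + 2)*(p^2 - 2*p - 8) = (p - 4)*(p + 2)*(p + 2)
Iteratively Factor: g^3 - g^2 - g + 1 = (g + 1)*(g^2 - 2*g + 1) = (g - 1)*(g + 1)*(g - 1)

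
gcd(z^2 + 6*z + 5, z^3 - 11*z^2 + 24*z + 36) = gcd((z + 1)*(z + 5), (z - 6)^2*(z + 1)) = z + 1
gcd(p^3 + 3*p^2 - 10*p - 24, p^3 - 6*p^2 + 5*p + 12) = p - 3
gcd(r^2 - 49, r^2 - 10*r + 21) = r - 7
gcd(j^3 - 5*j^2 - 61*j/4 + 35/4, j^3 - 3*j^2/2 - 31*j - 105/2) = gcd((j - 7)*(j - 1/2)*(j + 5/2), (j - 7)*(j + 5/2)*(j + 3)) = j^2 - 9*j/2 - 35/2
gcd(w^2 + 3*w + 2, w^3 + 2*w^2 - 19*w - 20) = w + 1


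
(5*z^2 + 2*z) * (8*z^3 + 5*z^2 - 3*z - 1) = 40*z^5 + 41*z^4 - 5*z^3 - 11*z^2 - 2*z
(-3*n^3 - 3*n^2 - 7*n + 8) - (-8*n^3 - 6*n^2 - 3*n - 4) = 5*n^3 + 3*n^2 - 4*n + 12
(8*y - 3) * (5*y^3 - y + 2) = 40*y^4 - 15*y^3 - 8*y^2 + 19*y - 6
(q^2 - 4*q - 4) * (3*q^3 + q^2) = 3*q^5 - 11*q^4 - 16*q^3 - 4*q^2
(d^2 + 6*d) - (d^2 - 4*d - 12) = 10*d + 12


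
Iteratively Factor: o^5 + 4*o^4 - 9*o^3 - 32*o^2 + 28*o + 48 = (o + 3)*(o^4 + o^3 - 12*o^2 + 4*o + 16) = (o - 2)*(o + 3)*(o^3 + 3*o^2 - 6*o - 8) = (o - 2)^2*(o + 3)*(o^2 + 5*o + 4) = (o - 2)^2*(o + 1)*(o + 3)*(o + 4)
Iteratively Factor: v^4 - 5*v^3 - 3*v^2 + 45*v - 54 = (v + 3)*(v^3 - 8*v^2 + 21*v - 18) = (v - 2)*(v + 3)*(v^2 - 6*v + 9) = (v - 3)*(v - 2)*(v + 3)*(v - 3)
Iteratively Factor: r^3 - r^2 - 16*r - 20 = (r + 2)*(r^2 - 3*r - 10) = (r + 2)^2*(r - 5)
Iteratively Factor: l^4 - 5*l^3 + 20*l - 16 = (l + 2)*(l^3 - 7*l^2 + 14*l - 8) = (l - 4)*(l + 2)*(l^2 - 3*l + 2) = (l - 4)*(l - 1)*(l + 2)*(l - 2)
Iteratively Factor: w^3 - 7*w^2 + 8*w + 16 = (w + 1)*(w^2 - 8*w + 16) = (w - 4)*(w + 1)*(w - 4)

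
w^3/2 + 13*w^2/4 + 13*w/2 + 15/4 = (w/2 + 1/2)*(w + 5/2)*(w + 3)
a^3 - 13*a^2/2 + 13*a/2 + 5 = (a - 5)*(a - 2)*(a + 1/2)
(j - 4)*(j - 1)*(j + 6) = j^3 + j^2 - 26*j + 24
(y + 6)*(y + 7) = y^2 + 13*y + 42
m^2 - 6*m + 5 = (m - 5)*(m - 1)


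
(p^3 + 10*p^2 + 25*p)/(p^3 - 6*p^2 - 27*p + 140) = p*(p + 5)/(p^2 - 11*p + 28)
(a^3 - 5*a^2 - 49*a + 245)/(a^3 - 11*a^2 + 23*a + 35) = (a + 7)/(a + 1)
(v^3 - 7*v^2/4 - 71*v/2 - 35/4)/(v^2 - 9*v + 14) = (4*v^2 + 21*v + 5)/(4*(v - 2))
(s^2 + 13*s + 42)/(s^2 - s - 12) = (s^2 + 13*s + 42)/(s^2 - s - 12)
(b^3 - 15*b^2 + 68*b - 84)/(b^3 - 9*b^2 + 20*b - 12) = (b - 7)/(b - 1)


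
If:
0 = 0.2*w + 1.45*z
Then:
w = -7.25*z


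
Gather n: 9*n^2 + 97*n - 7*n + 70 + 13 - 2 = 9*n^2 + 90*n + 81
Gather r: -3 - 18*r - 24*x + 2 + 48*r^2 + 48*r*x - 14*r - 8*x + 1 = 48*r^2 + r*(48*x - 32) - 32*x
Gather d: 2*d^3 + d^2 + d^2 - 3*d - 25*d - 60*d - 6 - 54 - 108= 2*d^3 + 2*d^2 - 88*d - 168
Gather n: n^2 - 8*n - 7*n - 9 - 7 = n^2 - 15*n - 16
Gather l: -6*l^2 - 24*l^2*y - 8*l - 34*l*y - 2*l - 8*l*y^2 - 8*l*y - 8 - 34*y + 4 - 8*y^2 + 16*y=l^2*(-24*y - 6) + l*(-8*y^2 - 42*y - 10) - 8*y^2 - 18*y - 4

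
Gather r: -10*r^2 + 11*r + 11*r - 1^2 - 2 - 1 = -10*r^2 + 22*r - 4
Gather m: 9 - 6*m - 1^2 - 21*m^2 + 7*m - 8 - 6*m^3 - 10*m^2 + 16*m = -6*m^3 - 31*m^2 + 17*m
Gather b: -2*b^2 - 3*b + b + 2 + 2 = -2*b^2 - 2*b + 4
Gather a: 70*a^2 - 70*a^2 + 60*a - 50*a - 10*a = 0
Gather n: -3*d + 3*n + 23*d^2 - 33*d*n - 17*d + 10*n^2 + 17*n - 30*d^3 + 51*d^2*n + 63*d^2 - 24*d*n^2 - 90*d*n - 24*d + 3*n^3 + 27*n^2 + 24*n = -30*d^3 + 86*d^2 - 44*d + 3*n^3 + n^2*(37 - 24*d) + n*(51*d^2 - 123*d + 44)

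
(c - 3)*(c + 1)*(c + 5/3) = c^3 - c^2/3 - 19*c/3 - 5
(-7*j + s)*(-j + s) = 7*j^2 - 8*j*s + s^2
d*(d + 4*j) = d^2 + 4*d*j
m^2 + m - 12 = (m - 3)*(m + 4)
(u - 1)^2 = u^2 - 2*u + 1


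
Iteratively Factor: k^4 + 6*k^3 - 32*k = (k)*(k^3 + 6*k^2 - 32) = k*(k + 4)*(k^2 + 2*k - 8) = k*(k - 2)*(k + 4)*(k + 4)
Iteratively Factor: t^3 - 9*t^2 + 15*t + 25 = (t - 5)*(t^2 - 4*t - 5) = (t - 5)*(t + 1)*(t - 5)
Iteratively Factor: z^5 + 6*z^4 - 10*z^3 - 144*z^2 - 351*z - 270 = (z - 5)*(z^4 + 11*z^3 + 45*z^2 + 81*z + 54) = (z - 5)*(z + 3)*(z^3 + 8*z^2 + 21*z + 18) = (z - 5)*(z + 3)^2*(z^2 + 5*z + 6) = (z - 5)*(z + 3)^3*(z + 2)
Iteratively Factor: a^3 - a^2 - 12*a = (a)*(a^2 - a - 12) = a*(a - 4)*(a + 3)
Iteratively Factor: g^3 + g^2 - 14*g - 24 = (g + 3)*(g^2 - 2*g - 8) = (g + 2)*(g + 3)*(g - 4)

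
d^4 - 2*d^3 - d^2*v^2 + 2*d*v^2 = d*(d - 2)*(d - v)*(d + v)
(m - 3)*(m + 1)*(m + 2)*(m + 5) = m^4 + 5*m^3 - 7*m^2 - 41*m - 30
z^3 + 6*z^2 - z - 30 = (z - 2)*(z + 3)*(z + 5)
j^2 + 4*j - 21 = (j - 3)*(j + 7)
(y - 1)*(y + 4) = y^2 + 3*y - 4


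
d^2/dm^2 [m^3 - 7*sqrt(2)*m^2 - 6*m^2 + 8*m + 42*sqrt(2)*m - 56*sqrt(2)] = 6*m - 14*sqrt(2) - 12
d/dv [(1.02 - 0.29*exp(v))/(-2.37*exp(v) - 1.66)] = 2.8988*exp(v)/(2.37*exp(v) + 1.66)^2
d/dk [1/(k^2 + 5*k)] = (-2*k - 5)/(k^2*(k + 5)^2)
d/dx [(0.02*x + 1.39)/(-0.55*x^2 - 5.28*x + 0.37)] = (0.011*x^2 + 1.529*x + 7.3466)/(0.3025*x^4 + 5.808*x^3 + 27.4714*x^2 - 3.9072*x + 0.1369)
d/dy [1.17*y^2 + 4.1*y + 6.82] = 2.34*y + 4.1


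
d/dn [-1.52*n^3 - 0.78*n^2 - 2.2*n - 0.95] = -4.56*n^2 - 1.56*n - 2.2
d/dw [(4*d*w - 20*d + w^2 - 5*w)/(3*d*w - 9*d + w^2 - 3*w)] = (-(3*d + 2*w - 3)*(4*d*w - 20*d + w^2 - 5*w) + (4*d + 2*w - 5)*(3*d*w - 9*d + w^2 - 3*w))/(3*d*w - 9*d + w^2 - 3*w)^2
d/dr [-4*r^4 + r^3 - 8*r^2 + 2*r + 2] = -16*r^3 + 3*r^2 - 16*r + 2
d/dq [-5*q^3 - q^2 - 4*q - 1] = -15*q^2 - 2*q - 4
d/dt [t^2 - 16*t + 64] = 2*t - 16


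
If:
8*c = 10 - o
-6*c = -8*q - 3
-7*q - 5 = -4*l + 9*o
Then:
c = 4*q/3 + 1/2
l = 59/4 - 89*q/4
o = 6 - 32*q/3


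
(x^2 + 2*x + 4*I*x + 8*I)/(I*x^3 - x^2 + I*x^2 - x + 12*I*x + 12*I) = I*(-x - 2)/(x^2 + x*(1 - 3*I) - 3*I)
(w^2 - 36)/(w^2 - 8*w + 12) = (w + 6)/(w - 2)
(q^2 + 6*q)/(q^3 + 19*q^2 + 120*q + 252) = q/(q^2 + 13*q + 42)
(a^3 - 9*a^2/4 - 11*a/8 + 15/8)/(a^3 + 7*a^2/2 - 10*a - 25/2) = (a - 3/4)/(a + 5)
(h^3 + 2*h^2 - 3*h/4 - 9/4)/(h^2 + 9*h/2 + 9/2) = (2*h^2 + h - 3)/(2*(h + 3))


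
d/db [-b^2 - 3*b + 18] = -2*b - 3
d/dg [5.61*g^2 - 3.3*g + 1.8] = 11.22*g - 3.3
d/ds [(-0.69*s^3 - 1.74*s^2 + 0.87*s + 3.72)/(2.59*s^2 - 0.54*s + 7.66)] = (-1.7871*s^4 + 0.7452*s^3 - 17.1699*s^2 - 45.9264*s + 8.673)/(6.7081*s^4 - 2.7972*s^3 + 39.9704*s^2 - 8.2728*s + 58.6756)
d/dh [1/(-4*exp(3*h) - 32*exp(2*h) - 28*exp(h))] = (3*exp(2*h) + 16*exp(h) + 7)*exp(-h)/(4*(exp(2*h) + 8*exp(h) + 7)^2)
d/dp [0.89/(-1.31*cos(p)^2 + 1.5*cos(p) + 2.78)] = (1.335 - 2.3318*cos(p))*sin(p)/(-1.31*cos(p)^2 + 1.5*cos(p) + 2.78)^2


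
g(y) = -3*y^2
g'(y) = -6*y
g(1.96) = -11.52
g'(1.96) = -11.76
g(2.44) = -17.86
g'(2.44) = -14.64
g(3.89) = -45.40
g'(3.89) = -23.34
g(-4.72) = -66.84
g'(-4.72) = 28.32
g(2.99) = -26.82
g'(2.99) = -17.94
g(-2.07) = -12.85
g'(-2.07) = 12.42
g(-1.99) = -11.88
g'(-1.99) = 11.94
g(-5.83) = -101.97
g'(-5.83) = 34.98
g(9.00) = -243.00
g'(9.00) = -54.00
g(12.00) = -432.00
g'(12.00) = -72.00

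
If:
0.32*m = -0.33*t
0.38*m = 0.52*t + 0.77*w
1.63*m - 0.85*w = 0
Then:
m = 0.00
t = 0.00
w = 0.00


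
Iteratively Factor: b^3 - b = (b - 1)*(b^2 + b) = (b - 1)*(b + 1)*(b)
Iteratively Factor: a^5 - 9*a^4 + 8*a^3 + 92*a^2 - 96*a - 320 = (a - 4)*(a^4 - 5*a^3 - 12*a^2 + 44*a + 80) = (a - 4)*(a + 2)*(a^3 - 7*a^2 + 2*a + 40) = (a - 5)*(a - 4)*(a + 2)*(a^2 - 2*a - 8) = (a - 5)*(a - 4)*(a + 2)^2*(a - 4)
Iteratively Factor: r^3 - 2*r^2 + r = (r - 1)*(r^2 - r) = (r - 1)^2*(r)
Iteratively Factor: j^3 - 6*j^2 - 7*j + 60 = (j + 3)*(j^2 - 9*j + 20) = (j - 5)*(j + 3)*(j - 4)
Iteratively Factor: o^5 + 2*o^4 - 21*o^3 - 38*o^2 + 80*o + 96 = (o - 4)*(o^4 + 6*o^3 + 3*o^2 - 26*o - 24) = (o - 4)*(o + 3)*(o^3 + 3*o^2 - 6*o - 8) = (o - 4)*(o - 2)*(o + 3)*(o^2 + 5*o + 4) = (o - 4)*(o - 2)*(o + 1)*(o + 3)*(o + 4)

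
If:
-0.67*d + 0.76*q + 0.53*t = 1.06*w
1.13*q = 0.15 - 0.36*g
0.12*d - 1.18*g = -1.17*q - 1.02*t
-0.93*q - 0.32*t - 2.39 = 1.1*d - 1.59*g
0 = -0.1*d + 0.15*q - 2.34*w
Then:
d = 4.32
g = 5.04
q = -1.47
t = 7.01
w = -0.28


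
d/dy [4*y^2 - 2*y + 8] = 8*y - 2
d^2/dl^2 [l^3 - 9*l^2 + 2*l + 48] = 6*l - 18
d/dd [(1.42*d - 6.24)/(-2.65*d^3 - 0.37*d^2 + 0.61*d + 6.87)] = (7.526*d^3 - 49.0826*d^2 - 4.6176*d + 13.5618)/(7.0225*d^6 + 1.961*d^5 - 3.0961*d^4 - 36.8624*d^3 - 4.7117*d^2 + 8.3814*d + 47.1969)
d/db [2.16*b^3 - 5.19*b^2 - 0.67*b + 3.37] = 6.48*b^2 - 10.38*b - 0.67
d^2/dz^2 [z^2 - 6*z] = 2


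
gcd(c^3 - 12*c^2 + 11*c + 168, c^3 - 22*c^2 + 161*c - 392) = c^2 - 15*c + 56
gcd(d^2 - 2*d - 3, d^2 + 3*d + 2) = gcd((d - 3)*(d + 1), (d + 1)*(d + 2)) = d + 1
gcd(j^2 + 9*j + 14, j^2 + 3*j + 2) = j + 2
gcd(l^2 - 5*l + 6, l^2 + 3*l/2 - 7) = l - 2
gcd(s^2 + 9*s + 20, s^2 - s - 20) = s + 4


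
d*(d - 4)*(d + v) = d^3 + d^2*v - 4*d^2 - 4*d*v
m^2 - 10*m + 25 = (m - 5)^2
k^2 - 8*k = k*(k - 8)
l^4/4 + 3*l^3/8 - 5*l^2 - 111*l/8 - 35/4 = (l/4 + 1/2)*(l - 5)*(l + 1)*(l + 7/2)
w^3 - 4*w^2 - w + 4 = (w - 4)*(w - 1)*(w + 1)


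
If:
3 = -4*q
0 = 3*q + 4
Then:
No Solution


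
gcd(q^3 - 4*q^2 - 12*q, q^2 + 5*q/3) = q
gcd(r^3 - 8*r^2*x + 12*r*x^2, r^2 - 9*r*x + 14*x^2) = -r + 2*x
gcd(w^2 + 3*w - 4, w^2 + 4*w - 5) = w - 1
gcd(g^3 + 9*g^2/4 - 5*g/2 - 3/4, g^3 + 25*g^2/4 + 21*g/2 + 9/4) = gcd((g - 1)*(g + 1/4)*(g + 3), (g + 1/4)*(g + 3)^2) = g^2 + 13*g/4 + 3/4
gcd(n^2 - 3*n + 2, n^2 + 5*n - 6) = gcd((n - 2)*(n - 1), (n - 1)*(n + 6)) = n - 1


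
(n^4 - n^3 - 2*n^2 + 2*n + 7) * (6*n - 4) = 6*n^5 - 10*n^4 - 8*n^3 + 20*n^2 + 34*n - 28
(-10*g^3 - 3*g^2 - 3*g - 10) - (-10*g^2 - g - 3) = -10*g^3 + 7*g^2 - 2*g - 7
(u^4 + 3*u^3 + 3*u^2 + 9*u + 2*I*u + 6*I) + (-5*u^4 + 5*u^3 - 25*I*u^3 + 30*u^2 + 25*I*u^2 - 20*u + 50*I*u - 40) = -4*u^4 + 8*u^3 - 25*I*u^3 + 33*u^2 + 25*I*u^2 - 11*u + 52*I*u - 40 + 6*I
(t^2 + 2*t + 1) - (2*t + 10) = t^2 - 9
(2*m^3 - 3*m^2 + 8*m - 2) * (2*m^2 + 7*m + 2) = 4*m^5 + 8*m^4 - m^3 + 46*m^2 + 2*m - 4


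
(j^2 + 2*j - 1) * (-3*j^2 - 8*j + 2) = -3*j^4 - 14*j^3 - 11*j^2 + 12*j - 2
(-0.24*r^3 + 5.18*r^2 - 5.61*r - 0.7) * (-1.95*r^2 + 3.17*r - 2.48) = 0.468*r^5 - 10.8618*r^4 + 27.9553*r^3 - 29.2651*r^2 + 11.6938*r + 1.736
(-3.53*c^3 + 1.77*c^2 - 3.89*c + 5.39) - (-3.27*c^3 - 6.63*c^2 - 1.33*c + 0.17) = -0.26*c^3 + 8.4*c^2 - 2.56*c + 5.22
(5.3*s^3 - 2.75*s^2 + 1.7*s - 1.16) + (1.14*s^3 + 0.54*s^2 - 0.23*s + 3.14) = 6.44*s^3 - 2.21*s^2 + 1.47*s + 1.98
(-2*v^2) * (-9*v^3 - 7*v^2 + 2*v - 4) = 18*v^5 + 14*v^4 - 4*v^3 + 8*v^2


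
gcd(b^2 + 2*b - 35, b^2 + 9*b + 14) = b + 7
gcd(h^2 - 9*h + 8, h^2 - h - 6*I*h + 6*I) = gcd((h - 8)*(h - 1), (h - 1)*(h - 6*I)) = h - 1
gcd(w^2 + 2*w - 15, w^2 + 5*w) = w + 5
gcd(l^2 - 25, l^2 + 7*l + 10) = l + 5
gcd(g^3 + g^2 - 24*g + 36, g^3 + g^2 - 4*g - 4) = g - 2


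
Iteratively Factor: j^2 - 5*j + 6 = (j - 2)*(j - 3)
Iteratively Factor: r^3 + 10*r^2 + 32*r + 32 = (r + 2)*(r^2 + 8*r + 16) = (r + 2)*(r + 4)*(r + 4)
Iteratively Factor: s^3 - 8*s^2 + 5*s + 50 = (s - 5)*(s^2 - 3*s - 10) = (s - 5)^2*(s + 2)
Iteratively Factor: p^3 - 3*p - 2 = (p + 1)*(p^2 - p - 2) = (p + 1)^2*(p - 2)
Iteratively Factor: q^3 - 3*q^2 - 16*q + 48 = (q - 3)*(q^2 - 16) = (q - 4)*(q - 3)*(q + 4)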